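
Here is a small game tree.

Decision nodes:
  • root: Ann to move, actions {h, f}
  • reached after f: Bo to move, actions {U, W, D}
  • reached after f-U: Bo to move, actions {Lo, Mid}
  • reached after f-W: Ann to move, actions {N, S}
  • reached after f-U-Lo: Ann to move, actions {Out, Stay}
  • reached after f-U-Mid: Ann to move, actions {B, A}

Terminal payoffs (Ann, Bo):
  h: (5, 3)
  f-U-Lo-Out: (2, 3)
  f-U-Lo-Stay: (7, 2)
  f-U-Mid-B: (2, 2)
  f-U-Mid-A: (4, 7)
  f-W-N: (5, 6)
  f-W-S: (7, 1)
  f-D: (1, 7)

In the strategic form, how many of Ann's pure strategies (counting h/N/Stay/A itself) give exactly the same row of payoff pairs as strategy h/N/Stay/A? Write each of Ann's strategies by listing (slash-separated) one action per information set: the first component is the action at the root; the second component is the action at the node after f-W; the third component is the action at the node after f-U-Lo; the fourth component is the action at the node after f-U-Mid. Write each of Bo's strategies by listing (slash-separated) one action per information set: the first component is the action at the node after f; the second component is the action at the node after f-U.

Row for h/N/Stay/A (columns U/Lo, U/Mid, W/Lo, W/Mid, D/Lo, D/Mid): (5,3) (5,3) (5,3) (5,3) (5,3) (5,3).
Under h/N/Stay/A, Ann's choice at the node after f-W and at the node after f-U-Lo and at the node after f-U-Mid can never be reached regardless of what Bo does, so varying those choices leaves every outcome unchanged.
Holding the reachable choices fixed and varying the unreachable ones freely already gives 2 × 2 × 2 = 8 equivalent strategies.
No other strategy reproduces this row, so those 8 are the full class: h/N/Out/B, h/N/Out/A, h/N/Stay/B, h/N/Stay/A, h/S/Out/B, h/S/Out/A, h/S/Stay/B, h/S/Stay/A.

8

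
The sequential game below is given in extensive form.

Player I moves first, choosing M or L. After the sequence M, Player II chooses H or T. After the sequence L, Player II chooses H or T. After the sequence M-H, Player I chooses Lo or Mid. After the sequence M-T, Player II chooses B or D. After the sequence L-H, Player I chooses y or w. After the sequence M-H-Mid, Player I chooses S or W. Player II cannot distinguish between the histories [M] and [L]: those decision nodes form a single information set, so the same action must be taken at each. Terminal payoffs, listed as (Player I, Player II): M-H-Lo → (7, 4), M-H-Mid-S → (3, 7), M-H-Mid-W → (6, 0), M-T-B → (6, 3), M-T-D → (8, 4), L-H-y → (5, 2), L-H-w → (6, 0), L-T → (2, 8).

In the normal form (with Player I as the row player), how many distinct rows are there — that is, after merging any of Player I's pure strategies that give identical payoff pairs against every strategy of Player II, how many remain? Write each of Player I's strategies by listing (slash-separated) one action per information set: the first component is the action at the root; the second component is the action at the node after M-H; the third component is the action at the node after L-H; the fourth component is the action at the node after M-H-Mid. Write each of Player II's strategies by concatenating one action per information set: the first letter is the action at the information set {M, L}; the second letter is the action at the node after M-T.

Player I has 16 pure strategies: M/Lo/y/S, M/Lo/y/W, M/Lo/w/S, M/Lo/w/W, M/Mid/y/S, M/Mid/y/W, M/Mid/w/S, M/Mid/w/W, L/Lo/y/S, L/Lo/y/W, L/Lo/w/S, L/Lo/w/W, L/Mid/y/S, L/Mid/y/W, L/Mid/w/S, L/Mid/w/W. Columns: HB, HD, TB, TD.
{M/Lo/y/S, M/Lo/y/W, M/Lo/w/S, M/Lo/w/W} → row (7,4) (7,4) (6,3) (8,4)
{M/Mid/y/S, M/Mid/w/S} → row (3,7) (3,7) (6,3) (8,4)
{M/Mid/y/W, M/Mid/w/W} → row (6,0) (6,0) (6,3) (8,4)
{L/Lo/y/S, L/Lo/y/W, L/Mid/y/S, L/Mid/y/W} → row (5,2) (5,2) (2,8) (2,8)
{L/Lo/w/S, L/Lo/w/W, L/Mid/w/S, L/Mid/w/W} → row (6,0) (6,0) (2,8) (2,8)
That's 5 distinct rows out of 16 strategies.

5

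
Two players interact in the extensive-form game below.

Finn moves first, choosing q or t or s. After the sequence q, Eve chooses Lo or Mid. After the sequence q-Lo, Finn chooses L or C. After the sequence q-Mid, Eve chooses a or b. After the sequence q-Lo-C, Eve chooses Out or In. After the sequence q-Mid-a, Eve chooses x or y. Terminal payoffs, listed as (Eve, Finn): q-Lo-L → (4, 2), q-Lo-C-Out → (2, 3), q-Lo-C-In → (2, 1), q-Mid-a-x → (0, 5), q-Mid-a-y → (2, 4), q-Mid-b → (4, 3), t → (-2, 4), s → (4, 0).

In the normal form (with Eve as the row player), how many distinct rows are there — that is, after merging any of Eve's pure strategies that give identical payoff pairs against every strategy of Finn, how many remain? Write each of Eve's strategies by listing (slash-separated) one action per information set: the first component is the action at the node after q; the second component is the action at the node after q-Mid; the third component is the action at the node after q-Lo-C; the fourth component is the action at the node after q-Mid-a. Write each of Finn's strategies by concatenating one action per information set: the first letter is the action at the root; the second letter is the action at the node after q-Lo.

Eve has 16 pure strategies: Lo/a/Out/x, Lo/a/Out/y, Lo/a/In/x, Lo/a/In/y, Lo/b/Out/x, Lo/b/Out/y, Lo/b/In/x, Lo/b/In/y, Mid/a/Out/x, Mid/a/Out/y, Mid/a/In/x, Mid/a/In/y, Mid/b/Out/x, Mid/b/Out/y, Mid/b/In/x, Mid/b/In/y. Columns: qL, qC, tL, tC, sL, sC.
{Lo/a/Out/x, Lo/a/Out/y, Lo/b/Out/x, Lo/b/Out/y} → row (4,2) (2,3) (-2,4) (-2,4) (4,0) (4,0)
{Lo/a/In/x, Lo/a/In/y, Lo/b/In/x, Lo/b/In/y} → row (4,2) (2,1) (-2,4) (-2,4) (4,0) (4,0)
{Mid/a/Out/x, Mid/a/In/x} → row (0,5) (0,5) (-2,4) (-2,4) (4,0) (4,0)
{Mid/a/Out/y, Mid/a/In/y} → row (2,4) (2,4) (-2,4) (-2,4) (4,0) (4,0)
{Mid/b/Out/x, Mid/b/Out/y, Mid/b/In/x, Mid/b/In/y} → row (4,3) (4,3) (-2,4) (-2,4) (4,0) (4,0)
That's 5 distinct rows out of 16 strategies.

5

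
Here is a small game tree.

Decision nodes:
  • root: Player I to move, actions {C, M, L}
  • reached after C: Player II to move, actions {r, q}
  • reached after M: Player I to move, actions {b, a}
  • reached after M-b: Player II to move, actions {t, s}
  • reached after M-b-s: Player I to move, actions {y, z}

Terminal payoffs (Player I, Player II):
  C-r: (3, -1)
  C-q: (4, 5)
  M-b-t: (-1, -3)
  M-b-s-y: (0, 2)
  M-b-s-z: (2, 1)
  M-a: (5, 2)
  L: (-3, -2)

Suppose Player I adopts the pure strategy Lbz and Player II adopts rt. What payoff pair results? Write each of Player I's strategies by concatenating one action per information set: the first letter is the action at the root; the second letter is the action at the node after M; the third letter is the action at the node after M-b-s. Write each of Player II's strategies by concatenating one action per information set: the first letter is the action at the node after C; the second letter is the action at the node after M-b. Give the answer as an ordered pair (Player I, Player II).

(-3, -2)

Trace the play path from the root:
  Player I plays L
→ terminal payoff (-3, -2).
(Player I's choice at the node after M is never reached on this path, so it doesn't affect the outcome.)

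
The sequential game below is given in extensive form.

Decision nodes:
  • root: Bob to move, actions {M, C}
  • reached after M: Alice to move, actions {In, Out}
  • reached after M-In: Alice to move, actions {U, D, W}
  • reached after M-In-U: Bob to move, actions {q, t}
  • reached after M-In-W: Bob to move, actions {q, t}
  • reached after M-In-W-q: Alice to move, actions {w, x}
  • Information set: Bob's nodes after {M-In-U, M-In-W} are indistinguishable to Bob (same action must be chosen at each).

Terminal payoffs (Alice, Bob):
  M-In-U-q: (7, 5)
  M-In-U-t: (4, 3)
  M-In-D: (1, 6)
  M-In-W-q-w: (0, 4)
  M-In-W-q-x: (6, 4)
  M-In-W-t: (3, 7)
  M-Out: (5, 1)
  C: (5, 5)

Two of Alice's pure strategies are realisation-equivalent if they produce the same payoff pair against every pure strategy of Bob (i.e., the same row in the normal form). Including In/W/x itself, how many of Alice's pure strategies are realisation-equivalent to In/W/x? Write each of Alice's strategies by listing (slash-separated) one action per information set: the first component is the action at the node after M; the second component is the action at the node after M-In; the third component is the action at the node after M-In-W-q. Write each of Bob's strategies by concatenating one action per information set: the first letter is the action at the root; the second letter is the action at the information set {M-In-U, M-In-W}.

1

Row for In/W/x (columns Mq, Mt, Cq, Ct): (6,4) (3,7) (5,5) (5,5).
Every one of Alice's information sets is on the play path for some reply by Bob when Alice follows In/W/x.
Changing the action at any of them therefore changes at least one column, so only In/W/x itself gives this row.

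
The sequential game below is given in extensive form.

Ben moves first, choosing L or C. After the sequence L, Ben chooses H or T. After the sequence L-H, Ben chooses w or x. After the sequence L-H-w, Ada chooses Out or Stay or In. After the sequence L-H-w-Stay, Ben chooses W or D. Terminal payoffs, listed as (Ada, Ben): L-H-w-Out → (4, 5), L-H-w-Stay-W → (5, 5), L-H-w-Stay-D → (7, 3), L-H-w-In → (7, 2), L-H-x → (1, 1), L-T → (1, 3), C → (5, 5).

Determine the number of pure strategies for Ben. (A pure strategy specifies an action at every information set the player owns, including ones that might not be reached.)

16

Ben owns the root with actions {L, C} — two choices.
Ben owns the node after L with actions {H, T} — two choices.
Ben owns the node after L-H with actions {w, x} — two choices.
Ben owns the node after L-H-w-Stay with actions {W, D} — two choices.
A pure strategy fixes one action at each information set independently, so the count is the product 2 × 2 × 2 × 2 = 16.
(For reference, Ada has 3 pure strategies, giving a 16×3 normal-form matrix.)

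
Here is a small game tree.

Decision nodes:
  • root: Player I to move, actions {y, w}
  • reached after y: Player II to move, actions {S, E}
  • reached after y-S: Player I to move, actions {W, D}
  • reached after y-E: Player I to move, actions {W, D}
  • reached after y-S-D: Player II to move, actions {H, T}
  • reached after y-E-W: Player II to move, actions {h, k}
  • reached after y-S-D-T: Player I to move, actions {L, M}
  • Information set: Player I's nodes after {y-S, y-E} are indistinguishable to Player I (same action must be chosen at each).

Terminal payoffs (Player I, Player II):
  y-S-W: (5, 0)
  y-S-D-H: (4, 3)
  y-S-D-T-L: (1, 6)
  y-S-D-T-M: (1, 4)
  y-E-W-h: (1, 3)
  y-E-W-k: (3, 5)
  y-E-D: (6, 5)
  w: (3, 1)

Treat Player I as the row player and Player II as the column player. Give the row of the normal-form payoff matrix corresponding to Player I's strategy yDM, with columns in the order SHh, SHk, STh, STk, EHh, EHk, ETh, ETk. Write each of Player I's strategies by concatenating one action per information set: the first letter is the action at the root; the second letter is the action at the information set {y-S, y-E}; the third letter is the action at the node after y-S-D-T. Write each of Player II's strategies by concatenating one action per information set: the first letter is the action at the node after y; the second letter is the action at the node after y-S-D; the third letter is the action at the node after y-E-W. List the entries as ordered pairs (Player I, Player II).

(4,3) (4,3) (1,4) (1,4) (6,5) (6,5) (6,5) (6,5)

vs SHh: Player I plays y → Player II plays S at [y] → Player I plays D at [y-S] → Player II plays H at [y-S-D] → (4, 3)
vs SHk: Player I plays y → Player II plays S at [y] → Player I plays D at [y-S] → Player II plays H at [y-S-D] → (4, 3)
vs STh: Player I plays y → Player II plays S at [y] → Player I plays D at [y-S] → Player II plays T at [y-S-D] → Player I plays M at [y-S-D-T] → (1, 4)
vs STk: Player I plays y → Player II plays S at [y] → Player I plays D at [y-S] → Player II plays T at [y-S-D] → Player I plays M at [y-S-D-T] → (1, 4)
vs EHh: Player I plays y → Player II plays E at [y] → Player I plays D at [y-E] → (6, 5)
vs EHk: Player I plays y → Player II plays E at [y] → Player I plays D at [y-E] → (6, 5)
vs ETh: Player I plays y → Player II plays E at [y] → Player I plays D at [y-E] → (6, 5)
vs ETk: Player I plays y → Player II plays E at [y] → Player I plays D at [y-E] → (6, 5)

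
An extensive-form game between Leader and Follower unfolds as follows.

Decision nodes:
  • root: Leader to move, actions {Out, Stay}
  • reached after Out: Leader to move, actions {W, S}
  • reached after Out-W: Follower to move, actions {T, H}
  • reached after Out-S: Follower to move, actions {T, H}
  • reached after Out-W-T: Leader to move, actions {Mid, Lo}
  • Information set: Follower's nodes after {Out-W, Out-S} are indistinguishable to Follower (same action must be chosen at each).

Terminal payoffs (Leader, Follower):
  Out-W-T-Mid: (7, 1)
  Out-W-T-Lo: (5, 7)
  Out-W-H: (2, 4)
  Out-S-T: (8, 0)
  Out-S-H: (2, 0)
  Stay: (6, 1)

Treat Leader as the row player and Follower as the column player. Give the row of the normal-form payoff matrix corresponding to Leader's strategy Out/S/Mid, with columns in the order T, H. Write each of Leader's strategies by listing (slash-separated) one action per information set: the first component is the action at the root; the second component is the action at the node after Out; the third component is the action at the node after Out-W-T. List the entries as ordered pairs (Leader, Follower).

vs T: Leader plays Out → Leader plays S at [Out] → Follower plays T at [Out-S] → (8, 0)
vs H: Leader plays Out → Leader plays S at [Out] → Follower plays H at [Out-S] → (2, 0)

(8,0) (2,0)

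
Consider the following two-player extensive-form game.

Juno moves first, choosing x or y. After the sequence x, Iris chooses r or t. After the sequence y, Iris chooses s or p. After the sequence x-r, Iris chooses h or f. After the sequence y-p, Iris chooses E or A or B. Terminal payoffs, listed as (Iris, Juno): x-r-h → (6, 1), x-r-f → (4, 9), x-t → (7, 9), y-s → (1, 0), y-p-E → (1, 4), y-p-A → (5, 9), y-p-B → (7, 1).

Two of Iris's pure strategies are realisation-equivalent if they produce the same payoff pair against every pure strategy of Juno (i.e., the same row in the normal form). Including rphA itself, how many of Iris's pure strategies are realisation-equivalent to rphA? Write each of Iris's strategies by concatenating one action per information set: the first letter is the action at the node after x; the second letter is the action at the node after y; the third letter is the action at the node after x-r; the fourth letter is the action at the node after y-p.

1

Row for rphA (columns x, y): (6,1) (5,9).
Every one of Iris's information sets is on the play path for some reply by Juno when Iris follows rphA.
Changing the action at any of them therefore changes at least one column, so only rphA itself gives this row.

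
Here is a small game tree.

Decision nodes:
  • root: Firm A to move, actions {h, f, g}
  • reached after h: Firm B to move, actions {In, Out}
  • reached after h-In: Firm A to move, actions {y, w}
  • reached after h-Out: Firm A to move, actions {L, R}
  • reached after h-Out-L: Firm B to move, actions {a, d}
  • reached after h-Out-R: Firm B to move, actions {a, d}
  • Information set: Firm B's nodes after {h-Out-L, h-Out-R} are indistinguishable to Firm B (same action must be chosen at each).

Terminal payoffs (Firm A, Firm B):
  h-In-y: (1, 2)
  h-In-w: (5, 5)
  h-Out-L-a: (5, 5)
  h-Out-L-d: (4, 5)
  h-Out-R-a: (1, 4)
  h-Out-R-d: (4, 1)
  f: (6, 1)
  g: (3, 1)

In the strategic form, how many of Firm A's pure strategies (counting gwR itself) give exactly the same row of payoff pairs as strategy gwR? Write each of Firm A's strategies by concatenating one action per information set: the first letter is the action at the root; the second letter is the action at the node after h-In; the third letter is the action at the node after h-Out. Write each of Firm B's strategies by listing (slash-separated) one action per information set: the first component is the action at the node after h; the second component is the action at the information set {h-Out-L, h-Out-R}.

4

Row for gwR (columns In/a, In/d, Out/a, Out/d): (3,1) (3,1) (3,1) (3,1).
Under gwR, Firm A's choice at the node after h-In and at the node after h-Out can never be reached regardless of what Firm B does, so varying those choices leaves every outcome unchanged.
Holding the reachable choices fixed and varying the unreachable ones freely already gives 2 × 2 = 4 equivalent strategies.
No other strategy reproduces this row, so those 4 are the full class: gyL, gyR, gwL, gwR.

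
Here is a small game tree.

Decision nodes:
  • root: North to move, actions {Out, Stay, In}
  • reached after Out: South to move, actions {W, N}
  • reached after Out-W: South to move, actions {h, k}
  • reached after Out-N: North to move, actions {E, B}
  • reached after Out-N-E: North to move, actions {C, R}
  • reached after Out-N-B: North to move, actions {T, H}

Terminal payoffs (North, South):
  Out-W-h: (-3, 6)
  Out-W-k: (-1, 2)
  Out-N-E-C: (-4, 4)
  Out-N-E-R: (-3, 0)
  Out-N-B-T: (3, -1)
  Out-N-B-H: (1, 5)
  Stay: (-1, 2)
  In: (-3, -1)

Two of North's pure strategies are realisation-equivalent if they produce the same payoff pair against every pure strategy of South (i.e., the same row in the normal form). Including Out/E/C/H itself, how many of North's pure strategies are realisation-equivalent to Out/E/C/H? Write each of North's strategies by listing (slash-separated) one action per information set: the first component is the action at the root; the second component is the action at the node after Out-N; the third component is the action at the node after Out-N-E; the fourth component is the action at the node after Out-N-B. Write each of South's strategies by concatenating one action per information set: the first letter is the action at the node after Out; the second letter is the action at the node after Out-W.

2

Row for Out/E/C/H (columns Wh, Wk, Nh, Nk): (-3,6) (-1,2) (-4,4) (-4,4).
Under Out/E/C/H, North's choice at the node after Out-N-B can never be reached regardless of what South does, so varying those choices leaves every outcome unchanged.
Holding the reachable choices fixed and varying the unreachable one freely already gives 2 equivalent strategies.
No other strategy reproduces this row, so those 2 are the full class: Out/E/C/T, Out/E/C/H.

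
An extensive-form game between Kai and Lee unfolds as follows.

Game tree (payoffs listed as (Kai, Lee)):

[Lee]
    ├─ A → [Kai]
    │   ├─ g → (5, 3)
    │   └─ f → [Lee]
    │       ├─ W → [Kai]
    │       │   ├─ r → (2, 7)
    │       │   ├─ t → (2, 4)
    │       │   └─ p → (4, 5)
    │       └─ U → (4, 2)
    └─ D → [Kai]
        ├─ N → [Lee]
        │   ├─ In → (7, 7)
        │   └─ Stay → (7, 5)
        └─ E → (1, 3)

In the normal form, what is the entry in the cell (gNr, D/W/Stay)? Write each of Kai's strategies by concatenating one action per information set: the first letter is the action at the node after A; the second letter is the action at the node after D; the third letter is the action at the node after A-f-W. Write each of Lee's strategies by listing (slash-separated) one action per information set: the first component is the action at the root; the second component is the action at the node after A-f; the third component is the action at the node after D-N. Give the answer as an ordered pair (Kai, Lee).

(7, 5)

Trace the play path from the root:
  Lee plays D
  Kai plays N at [D]
  Lee plays Stay at [D-N]
→ terminal payoff (7, 5).
(Kai's choice at the node after A is never reached on this path, so it doesn't affect the outcome.)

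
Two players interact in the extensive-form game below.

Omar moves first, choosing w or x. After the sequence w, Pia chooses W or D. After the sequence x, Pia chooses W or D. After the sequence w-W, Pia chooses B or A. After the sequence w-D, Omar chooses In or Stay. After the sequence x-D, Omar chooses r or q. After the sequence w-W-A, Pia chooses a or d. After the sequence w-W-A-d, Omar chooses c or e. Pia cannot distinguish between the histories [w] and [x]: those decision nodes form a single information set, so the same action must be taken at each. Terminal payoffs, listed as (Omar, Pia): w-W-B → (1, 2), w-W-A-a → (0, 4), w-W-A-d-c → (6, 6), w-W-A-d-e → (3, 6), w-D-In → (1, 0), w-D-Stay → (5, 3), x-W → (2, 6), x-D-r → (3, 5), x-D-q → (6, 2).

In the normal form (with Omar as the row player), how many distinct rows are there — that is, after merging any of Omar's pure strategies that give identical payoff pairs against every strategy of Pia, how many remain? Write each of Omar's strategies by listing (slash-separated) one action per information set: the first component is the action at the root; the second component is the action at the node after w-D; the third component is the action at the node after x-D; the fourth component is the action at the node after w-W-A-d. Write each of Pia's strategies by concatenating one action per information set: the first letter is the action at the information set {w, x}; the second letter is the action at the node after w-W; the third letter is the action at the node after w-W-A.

6

Omar has 16 pure strategies: w/In/r/c, w/In/r/e, w/In/q/c, w/In/q/e, w/Stay/r/c, w/Stay/r/e, w/Stay/q/c, w/Stay/q/e, x/In/r/c, x/In/r/e, x/In/q/c, x/In/q/e, x/Stay/r/c, x/Stay/r/e, x/Stay/q/c, x/Stay/q/e. Columns: WBa, WBd, WAa, WAd, DBa, DBd, DAa, DAd.
{w/In/r/c, w/In/q/c} → row (1,2) (1,2) (0,4) (6,6) (1,0) (1,0) (1,0) (1,0)
{w/In/r/e, w/In/q/e} → row (1,2) (1,2) (0,4) (3,6) (1,0) (1,0) (1,0) (1,0)
{w/Stay/r/c, w/Stay/q/c} → row (1,2) (1,2) (0,4) (6,6) (5,3) (5,3) (5,3) (5,3)
{w/Stay/r/e, w/Stay/q/e} → row (1,2) (1,2) (0,4) (3,6) (5,3) (5,3) (5,3) (5,3)
{x/In/r/c, x/In/r/e, x/Stay/r/c, x/Stay/r/e} → row (2,6) (2,6) (2,6) (2,6) (3,5) (3,5) (3,5) (3,5)
{x/In/q/c, x/In/q/e, x/Stay/q/c, x/Stay/q/e} → row (2,6) (2,6) (2,6) (2,6) (6,2) (6,2) (6,2) (6,2)
That's 6 distinct rows out of 16 strategies.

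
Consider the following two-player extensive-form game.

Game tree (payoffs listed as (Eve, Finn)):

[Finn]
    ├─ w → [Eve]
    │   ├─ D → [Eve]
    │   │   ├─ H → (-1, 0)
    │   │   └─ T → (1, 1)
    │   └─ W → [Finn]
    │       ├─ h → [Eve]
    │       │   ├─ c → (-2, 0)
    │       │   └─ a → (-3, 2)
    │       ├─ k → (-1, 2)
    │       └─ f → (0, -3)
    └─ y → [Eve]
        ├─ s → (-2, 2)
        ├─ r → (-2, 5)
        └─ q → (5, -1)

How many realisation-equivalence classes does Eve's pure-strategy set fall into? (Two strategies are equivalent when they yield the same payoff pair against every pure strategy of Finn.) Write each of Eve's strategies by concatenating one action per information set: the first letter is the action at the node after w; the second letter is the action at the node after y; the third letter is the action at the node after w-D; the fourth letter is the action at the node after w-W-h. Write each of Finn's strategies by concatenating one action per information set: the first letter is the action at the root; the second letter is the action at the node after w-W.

12

Eve has 24 pure strategies: DsHc, DsHa, DsTc, DsTa, DrHc, DrHa, DrTc, DrTa, DqHc, DqHa, DqTc, DqTa, WsHc, WsHa, WsTc, WsTa, WrHc, WrHa, WrTc, WrTa, WqHc, WqHa, WqTc, WqTa. Columns: wh, wk, wf, yh, yk, yf.
{DsHc, DsHa} → row (-1,0) (-1,0) (-1,0) (-2,2) (-2,2) (-2,2)
{DsTc, DsTa} → row (1,1) (1,1) (1,1) (-2,2) (-2,2) (-2,2)
{DrHc, DrHa} → row (-1,0) (-1,0) (-1,0) (-2,5) (-2,5) (-2,5)
{DrTc, DrTa} → row (1,1) (1,1) (1,1) (-2,5) (-2,5) (-2,5)
{DqHc, DqHa} → row (-1,0) (-1,0) (-1,0) (5,-1) (5,-1) (5,-1)
{DqTc, DqTa} → row (1,1) (1,1) (1,1) (5,-1) (5,-1) (5,-1)
{WsHc, WsTc} → row (-2,0) (-1,2) (0,-3) (-2,2) (-2,2) (-2,2)
{WsHa, WsTa} → row (-3,2) (-1,2) (0,-3) (-2,2) (-2,2) (-2,2)
{WrHc, WrTc} → row (-2,0) (-1,2) (0,-3) (-2,5) (-2,5) (-2,5)
{WrHa, WrTa} → row (-3,2) (-1,2) (0,-3) (-2,5) (-2,5) (-2,5)
{WqHc, WqTc} → row (-2,0) (-1,2) (0,-3) (5,-1) (5,-1) (5,-1)
{WqHa, WqTa} → row (-3,2) (-1,2) (0,-3) (5,-1) (5,-1) (5,-1)
That's 12 distinct rows out of 24 strategies.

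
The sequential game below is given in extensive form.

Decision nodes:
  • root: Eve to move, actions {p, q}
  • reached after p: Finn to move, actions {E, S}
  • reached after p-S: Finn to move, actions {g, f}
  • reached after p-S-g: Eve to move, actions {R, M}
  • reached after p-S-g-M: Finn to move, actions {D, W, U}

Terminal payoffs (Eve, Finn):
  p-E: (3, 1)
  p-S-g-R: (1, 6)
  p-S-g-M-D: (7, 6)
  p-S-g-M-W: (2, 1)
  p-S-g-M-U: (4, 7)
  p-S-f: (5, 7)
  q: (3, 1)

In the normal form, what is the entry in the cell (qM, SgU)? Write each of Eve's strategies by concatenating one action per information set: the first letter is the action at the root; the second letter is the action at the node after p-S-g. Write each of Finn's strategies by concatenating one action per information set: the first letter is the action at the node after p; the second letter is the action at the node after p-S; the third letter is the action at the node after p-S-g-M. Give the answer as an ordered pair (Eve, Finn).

Trace the play path from the root:
  Eve plays q
→ terminal payoff (3, 1).
(Eve's choice at the node after p-S-g is never reached on this path, so it doesn't affect the outcome.)

(3, 1)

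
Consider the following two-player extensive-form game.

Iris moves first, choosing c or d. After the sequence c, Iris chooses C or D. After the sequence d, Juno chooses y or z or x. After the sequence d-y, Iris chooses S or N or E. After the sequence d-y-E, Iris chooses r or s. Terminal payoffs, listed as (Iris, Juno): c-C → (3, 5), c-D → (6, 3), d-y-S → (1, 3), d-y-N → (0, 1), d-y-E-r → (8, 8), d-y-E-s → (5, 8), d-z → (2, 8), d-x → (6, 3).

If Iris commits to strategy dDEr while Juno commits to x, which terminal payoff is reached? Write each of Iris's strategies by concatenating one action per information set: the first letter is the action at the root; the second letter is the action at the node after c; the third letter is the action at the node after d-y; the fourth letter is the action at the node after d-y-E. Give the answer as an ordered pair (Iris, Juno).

(6, 3)

Trace the play path from the root:
  Iris plays d
  Juno plays x at [d]
→ terminal payoff (6, 3).
(Iris's choice at the node after c is never reached on this path, so it doesn't affect the outcome.)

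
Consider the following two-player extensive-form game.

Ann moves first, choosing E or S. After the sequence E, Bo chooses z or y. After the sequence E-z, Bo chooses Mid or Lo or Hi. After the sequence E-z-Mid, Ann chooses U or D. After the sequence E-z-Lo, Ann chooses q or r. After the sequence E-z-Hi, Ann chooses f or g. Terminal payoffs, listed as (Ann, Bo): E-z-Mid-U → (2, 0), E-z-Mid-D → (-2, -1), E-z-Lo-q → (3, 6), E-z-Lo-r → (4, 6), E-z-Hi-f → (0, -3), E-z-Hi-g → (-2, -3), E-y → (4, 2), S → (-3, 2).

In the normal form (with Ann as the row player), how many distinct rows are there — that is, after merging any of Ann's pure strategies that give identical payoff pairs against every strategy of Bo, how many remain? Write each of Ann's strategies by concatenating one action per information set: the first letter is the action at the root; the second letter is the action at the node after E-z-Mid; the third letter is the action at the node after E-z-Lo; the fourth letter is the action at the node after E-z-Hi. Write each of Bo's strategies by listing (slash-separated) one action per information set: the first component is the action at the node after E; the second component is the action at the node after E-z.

9

Ann has 16 pure strategies: EUqf, EUqg, EUrf, EUrg, EDqf, EDqg, EDrf, EDrg, SUqf, SUqg, SUrf, SUrg, SDqf, SDqg, SDrf, SDrg. Columns: z/Mid, z/Lo, z/Hi, y/Mid, y/Lo, y/Hi.
{EUqf} → row (2,0) (3,6) (0,-3) (4,2) (4,2) (4,2)
{EUqg} → row (2,0) (3,6) (-2,-3) (4,2) (4,2) (4,2)
{EUrf} → row (2,0) (4,6) (0,-3) (4,2) (4,2) (4,2)
{EUrg} → row (2,0) (4,6) (-2,-3) (4,2) (4,2) (4,2)
{EDqf} → row (-2,-1) (3,6) (0,-3) (4,2) (4,2) (4,2)
{EDqg} → row (-2,-1) (3,6) (-2,-3) (4,2) (4,2) (4,2)
{EDrf} → row (-2,-1) (4,6) (0,-3) (4,2) (4,2) (4,2)
{EDrg} → row (-2,-1) (4,6) (-2,-3) (4,2) (4,2) (4,2)
{SUqf, SUqg, SUrf, SUrg, SDqf, SDqg, SDrf, SDrg} → row (-3,2) (-3,2) (-3,2) (-3,2) (-3,2) (-3,2)
That's 9 distinct rows out of 16 strategies.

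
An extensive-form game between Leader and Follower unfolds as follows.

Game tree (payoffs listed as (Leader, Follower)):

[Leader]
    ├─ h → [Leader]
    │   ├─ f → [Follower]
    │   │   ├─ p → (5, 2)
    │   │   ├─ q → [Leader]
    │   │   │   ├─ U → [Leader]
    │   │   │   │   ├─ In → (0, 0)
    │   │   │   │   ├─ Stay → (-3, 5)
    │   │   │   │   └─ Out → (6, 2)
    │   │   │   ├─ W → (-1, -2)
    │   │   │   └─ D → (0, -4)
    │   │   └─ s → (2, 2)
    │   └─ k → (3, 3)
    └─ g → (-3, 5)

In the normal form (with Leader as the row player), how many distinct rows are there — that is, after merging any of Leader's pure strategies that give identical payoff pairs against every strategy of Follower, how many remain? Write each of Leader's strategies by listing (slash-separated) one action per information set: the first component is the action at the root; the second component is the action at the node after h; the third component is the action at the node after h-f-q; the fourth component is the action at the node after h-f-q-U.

Leader has 36 pure strategies: h/f/U/In, h/f/U/Stay, h/f/U/Out, h/f/W/In, h/f/W/Stay, h/f/W/Out, h/f/D/In, h/f/D/Stay, h/f/D/Out, h/k/U/In, h/k/U/Stay, h/k/U/Out, h/k/W/In, h/k/W/Stay, h/k/W/Out, h/k/D/In, h/k/D/Stay, h/k/D/Out, g/f/U/In, g/f/U/Stay, g/f/U/Out, g/f/W/In, g/f/W/Stay, g/f/W/Out, g/f/D/In, g/f/D/Stay, g/f/D/Out, g/k/U/In, g/k/U/Stay, g/k/U/Out, g/k/W/In, g/k/W/Stay, g/k/W/Out, g/k/D/In, g/k/D/Stay, g/k/D/Out. Columns: p, q, s.
{h/f/U/In} → row (5,2) (0,0) (2,2)
{h/f/U/Stay} → row (5,2) (-3,5) (2,2)
{h/f/U/Out} → row (5,2) (6,2) (2,2)
{h/f/W/In, h/f/W/Stay, h/f/W/Out} → row (5,2) (-1,-2) (2,2)
{h/f/D/In, h/f/D/Stay, h/f/D/Out} → row (5,2) (0,-4) (2,2)
{h/k/U/In, h/k/U/Stay, h/k/U/Out, h/k/W/In, h/k/W/Stay, h/k/W/Out, h/k/D/In, h/k/D/Stay, h/k/D/Out} → row (3,3) (3,3) (3,3)
{g/f/U/In, g/f/U/Stay, g/f/U/Out, g/f/W/In, g/f/W/Stay, g/f/W/Out, g/f/D/In, g/f/D/Stay, g/f/D/Out, g/k/U/In, g/k/U/Stay, g/k/U/Out, g/k/W/In, g/k/W/Stay, g/k/W/Out, g/k/D/In, g/k/D/Stay, g/k/D/Out} → row (-3,5) (-3,5) (-3,5)
That's 7 distinct rows out of 36 strategies.

7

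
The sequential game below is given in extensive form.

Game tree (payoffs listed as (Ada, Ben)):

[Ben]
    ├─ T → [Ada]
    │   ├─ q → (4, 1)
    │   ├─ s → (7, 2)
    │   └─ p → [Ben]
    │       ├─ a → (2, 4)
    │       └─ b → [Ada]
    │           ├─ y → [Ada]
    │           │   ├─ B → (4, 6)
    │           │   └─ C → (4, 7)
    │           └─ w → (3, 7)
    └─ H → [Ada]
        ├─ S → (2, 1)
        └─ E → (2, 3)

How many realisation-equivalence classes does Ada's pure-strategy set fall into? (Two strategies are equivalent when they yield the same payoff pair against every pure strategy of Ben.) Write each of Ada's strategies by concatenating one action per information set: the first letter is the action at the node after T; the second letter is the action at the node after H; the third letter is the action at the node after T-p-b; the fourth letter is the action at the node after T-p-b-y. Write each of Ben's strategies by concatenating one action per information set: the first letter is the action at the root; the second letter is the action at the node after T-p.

Ada has 24 pure strategies: qSyB, qSyC, qSwB, qSwC, qEyB, qEyC, qEwB, qEwC, sSyB, sSyC, sSwB, sSwC, sEyB, sEyC, sEwB, sEwC, pSyB, pSyC, pSwB, pSwC, pEyB, pEyC, pEwB, pEwC. Columns: Ta, Tb, Ha, Hb.
{qSyB, qSyC, qSwB, qSwC} → row (4,1) (4,1) (2,1) (2,1)
{qEyB, qEyC, qEwB, qEwC} → row (4,1) (4,1) (2,3) (2,3)
{sSyB, sSyC, sSwB, sSwC} → row (7,2) (7,2) (2,1) (2,1)
{sEyB, sEyC, sEwB, sEwC} → row (7,2) (7,2) (2,3) (2,3)
{pSyB} → row (2,4) (4,6) (2,1) (2,1)
{pSyC} → row (2,4) (4,7) (2,1) (2,1)
{pSwB, pSwC} → row (2,4) (3,7) (2,1) (2,1)
{pEyB} → row (2,4) (4,6) (2,3) (2,3)
{pEyC} → row (2,4) (4,7) (2,3) (2,3)
{pEwB, pEwC} → row (2,4) (3,7) (2,3) (2,3)
That's 10 distinct rows out of 24 strategies.

10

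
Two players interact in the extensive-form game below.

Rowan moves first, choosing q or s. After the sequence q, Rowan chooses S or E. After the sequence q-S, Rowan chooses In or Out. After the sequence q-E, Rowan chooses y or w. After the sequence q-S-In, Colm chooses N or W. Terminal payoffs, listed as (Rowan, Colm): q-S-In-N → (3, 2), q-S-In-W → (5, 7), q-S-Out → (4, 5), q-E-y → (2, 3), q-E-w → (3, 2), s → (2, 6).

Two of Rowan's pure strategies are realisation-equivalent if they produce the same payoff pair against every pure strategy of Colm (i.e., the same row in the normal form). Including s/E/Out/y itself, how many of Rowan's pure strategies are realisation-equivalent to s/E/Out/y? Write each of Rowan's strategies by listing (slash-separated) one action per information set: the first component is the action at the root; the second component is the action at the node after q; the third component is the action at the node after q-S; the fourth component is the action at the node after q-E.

Row for s/E/Out/y (columns N, W): (2,6) (2,6).
Under s/E/Out/y, Rowan's choice at the node after q and at the node after q-S and at the node after q-E can never be reached regardless of what Colm does, so varying those choices leaves every outcome unchanged.
Holding the reachable choices fixed and varying the unreachable ones freely already gives 2 × 2 × 2 = 8 equivalent strategies.
No other strategy reproduces this row, so those 8 are the full class: s/S/In/y, s/S/In/w, s/S/Out/y, s/S/Out/w, s/E/In/y, s/E/In/w, s/E/Out/y, s/E/Out/w.

8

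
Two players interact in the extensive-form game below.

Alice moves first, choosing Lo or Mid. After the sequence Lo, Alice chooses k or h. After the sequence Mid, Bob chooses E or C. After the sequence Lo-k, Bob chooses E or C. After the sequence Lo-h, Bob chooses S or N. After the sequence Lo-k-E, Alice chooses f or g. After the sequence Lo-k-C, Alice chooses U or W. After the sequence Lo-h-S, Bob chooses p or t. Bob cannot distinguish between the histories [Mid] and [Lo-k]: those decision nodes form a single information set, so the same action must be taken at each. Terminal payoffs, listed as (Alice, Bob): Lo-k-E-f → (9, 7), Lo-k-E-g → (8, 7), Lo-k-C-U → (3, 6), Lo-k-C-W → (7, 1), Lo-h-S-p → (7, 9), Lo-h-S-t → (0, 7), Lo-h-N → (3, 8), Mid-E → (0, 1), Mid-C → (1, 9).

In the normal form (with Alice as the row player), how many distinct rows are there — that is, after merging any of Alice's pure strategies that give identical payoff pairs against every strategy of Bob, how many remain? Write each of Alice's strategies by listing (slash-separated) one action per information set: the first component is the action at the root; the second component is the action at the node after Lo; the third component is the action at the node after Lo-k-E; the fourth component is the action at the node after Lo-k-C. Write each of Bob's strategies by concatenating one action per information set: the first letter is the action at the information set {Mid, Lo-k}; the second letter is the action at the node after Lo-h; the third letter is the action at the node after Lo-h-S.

Alice has 16 pure strategies: Lo/k/f/U, Lo/k/f/W, Lo/k/g/U, Lo/k/g/W, Lo/h/f/U, Lo/h/f/W, Lo/h/g/U, Lo/h/g/W, Mid/k/f/U, Mid/k/f/W, Mid/k/g/U, Mid/k/g/W, Mid/h/f/U, Mid/h/f/W, Mid/h/g/U, Mid/h/g/W. Columns: ESp, ESt, ENp, ENt, CSp, CSt, CNp, CNt.
{Lo/k/f/U} → row (9,7) (9,7) (9,7) (9,7) (3,6) (3,6) (3,6) (3,6)
{Lo/k/f/W} → row (9,7) (9,7) (9,7) (9,7) (7,1) (7,1) (7,1) (7,1)
{Lo/k/g/U} → row (8,7) (8,7) (8,7) (8,7) (3,6) (3,6) (3,6) (3,6)
{Lo/k/g/W} → row (8,7) (8,7) (8,7) (8,7) (7,1) (7,1) (7,1) (7,1)
{Lo/h/f/U, Lo/h/f/W, Lo/h/g/U, Lo/h/g/W} → row (7,9) (0,7) (3,8) (3,8) (7,9) (0,7) (3,8) (3,8)
{Mid/k/f/U, Mid/k/f/W, Mid/k/g/U, Mid/k/g/W, Mid/h/f/U, Mid/h/f/W, Mid/h/g/U, Mid/h/g/W} → row (0,1) (0,1) (0,1) (0,1) (1,9) (1,9) (1,9) (1,9)
That's 6 distinct rows out of 16 strategies.

6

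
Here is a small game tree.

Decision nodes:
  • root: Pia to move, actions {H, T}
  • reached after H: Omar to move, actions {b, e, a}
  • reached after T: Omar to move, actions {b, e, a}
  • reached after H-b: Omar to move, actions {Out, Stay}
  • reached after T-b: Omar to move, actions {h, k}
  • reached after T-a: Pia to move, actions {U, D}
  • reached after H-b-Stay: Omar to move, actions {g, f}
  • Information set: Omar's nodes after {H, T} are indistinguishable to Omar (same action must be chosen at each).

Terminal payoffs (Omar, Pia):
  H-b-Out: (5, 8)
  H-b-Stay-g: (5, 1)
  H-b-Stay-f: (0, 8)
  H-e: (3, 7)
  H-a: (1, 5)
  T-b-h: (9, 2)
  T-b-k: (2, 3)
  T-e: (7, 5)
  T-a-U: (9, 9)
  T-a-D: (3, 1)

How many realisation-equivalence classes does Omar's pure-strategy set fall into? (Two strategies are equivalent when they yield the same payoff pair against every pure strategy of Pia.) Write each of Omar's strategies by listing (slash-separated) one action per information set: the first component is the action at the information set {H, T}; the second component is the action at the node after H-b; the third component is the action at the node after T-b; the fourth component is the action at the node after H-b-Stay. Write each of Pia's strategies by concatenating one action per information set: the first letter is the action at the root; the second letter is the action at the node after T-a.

Omar has 24 pure strategies: b/Out/h/g, b/Out/h/f, b/Out/k/g, b/Out/k/f, b/Stay/h/g, b/Stay/h/f, b/Stay/k/g, b/Stay/k/f, e/Out/h/g, e/Out/h/f, e/Out/k/g, e/Out/k/f, e/Stay/h/g, e/Stay/h/f, e/Stay/k/g, e/Stay/k/f, a/Out/h/g, a/Out/h/f, a/Out/k/g, a/Out/k/f, a/Stay/h/g, a/Stay/h/f, a/Stay/k/g, a/Stay/k/f. Columns: HU, HD, TU, TD.
{b/Out/h/g, b/Out/h/f} → row (5,8) (5,8) (9,2) (9,2)
{b/Out/k/g, b/Out/k/f} → row (5,8) (5,8) (2,3) (2,3)
{b/Stay/h/g} → row (5,1) (5,1) (9,2) (9,2)
{b/Stay/h/f} → row (0,8) (0,8) (9,2) (9,2)
{b/Stay/k/g} → row (5,1) (5,1) (2,3) (2,3)
{b/Stay/k/f} → row (0,8) (0,8) (2,3) (2,3)
{e/Out/h/g, e/Out/h/f, e/Out/k/g, e/Out/k/f, e/Stay/h/g, e/Stay/h/f, e/Stay/k/g, e/Stay/k/f} → row (3,7) (3,7) (7,5) (7,5)
{a/Out/h/g, a/Out/h/f, a/Out/k/g, a/Out/k/f, a/Stay/h/g, a/Stay/h/f, a/Stay/k/g, a/Stay/k/f} → row (1,5) (1,5) (9,9) (3,1)
That's 8 distinct rows out of 24 strategies.

8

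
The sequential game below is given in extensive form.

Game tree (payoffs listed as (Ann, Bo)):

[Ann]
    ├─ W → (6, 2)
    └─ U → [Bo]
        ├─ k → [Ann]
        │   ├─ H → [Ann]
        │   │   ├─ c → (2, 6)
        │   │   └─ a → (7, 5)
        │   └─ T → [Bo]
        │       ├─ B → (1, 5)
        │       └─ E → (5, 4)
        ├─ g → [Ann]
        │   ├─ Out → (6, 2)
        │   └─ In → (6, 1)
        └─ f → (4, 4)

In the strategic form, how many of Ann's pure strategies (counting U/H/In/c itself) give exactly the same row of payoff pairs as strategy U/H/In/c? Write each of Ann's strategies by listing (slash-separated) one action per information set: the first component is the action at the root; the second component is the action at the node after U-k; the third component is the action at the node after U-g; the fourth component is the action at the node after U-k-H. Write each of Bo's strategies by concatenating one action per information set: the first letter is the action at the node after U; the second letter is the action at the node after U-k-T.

1

Row for U/H/In/c (columns kB, kE, gB, gE, fB, fE): (2,6) (2,6) (6,1) (6,1) (4,4) (4,4).
Every one of Ann's information sets is on the play path for some reply by Bo when Ann follows U/H/In/c.
Changing the action at any of them therefore changes at least one column, so only U/H/In/c itself gives this row.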